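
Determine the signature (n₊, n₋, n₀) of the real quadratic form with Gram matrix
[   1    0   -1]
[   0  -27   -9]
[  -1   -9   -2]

step 0: pivot 1 → sign +
step 1: pivot -27 → sign −
step 2: row/col 2 already zero → sign 0
signature = (1, 1, 1)

Answer: (1, 1, 1)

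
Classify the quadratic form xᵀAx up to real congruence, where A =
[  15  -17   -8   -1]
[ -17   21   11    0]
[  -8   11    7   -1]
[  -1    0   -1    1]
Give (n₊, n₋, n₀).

step 0: pivot 15 → sign +
step 1: pivot 26/15 → sign +
step 2: pivot 15/26 → sign +
step 3: pivot 1/15 → sign +
signature = (4, 0, 0)

Answer: (4, 0, 0)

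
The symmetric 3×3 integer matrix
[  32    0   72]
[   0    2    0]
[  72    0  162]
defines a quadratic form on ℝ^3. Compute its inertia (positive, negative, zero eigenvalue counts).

step 0: pivot 32 → sign +
step 1: pivot 2 → sign +
step 2: row/col 2 already zero → sign 0
signature = (2, 0, 1)

Answer: (2, 0, 1)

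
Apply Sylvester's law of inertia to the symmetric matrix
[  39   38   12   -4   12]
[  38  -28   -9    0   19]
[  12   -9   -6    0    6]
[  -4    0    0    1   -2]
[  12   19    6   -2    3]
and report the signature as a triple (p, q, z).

Answer: (2, 3, 0)

Derivation:
step 0: pivot 39 → sign +
step 1: pivot -2536/39 → sign −
step 2: pivot -7881/2536 → sign −
step 3: pivot 2163/2627 → sign +
step 4: pivot -3/721 → sign −
signature = (2, 3, 0)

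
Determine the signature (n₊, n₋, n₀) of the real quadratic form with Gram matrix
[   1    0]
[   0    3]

Answer: (2, 0, 0)

Derivation:
step 0: pivot 1 → sign +
step 1: pivot 3 → sign +
signature = (2, 0, 0)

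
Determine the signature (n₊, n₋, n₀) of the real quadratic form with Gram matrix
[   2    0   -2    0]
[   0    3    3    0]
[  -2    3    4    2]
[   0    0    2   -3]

step 0: pivot 2 → sign +
step 1: pivot 3 → sign +
step 2: pivot -1 → sign −
step 3: pivot 1 → sign +
signature = (3, 1, 0)

Answer: (3, 1, 0)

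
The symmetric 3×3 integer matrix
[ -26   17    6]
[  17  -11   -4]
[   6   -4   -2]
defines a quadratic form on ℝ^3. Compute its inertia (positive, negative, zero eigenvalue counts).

Answer: (1, 2, 0)

Derivation:
step 0: pivot -26 → sign −
step 1: pivot 3/26 → sign +
step 2: pivot -2/3 → sign −
signature = (1, 2, 0)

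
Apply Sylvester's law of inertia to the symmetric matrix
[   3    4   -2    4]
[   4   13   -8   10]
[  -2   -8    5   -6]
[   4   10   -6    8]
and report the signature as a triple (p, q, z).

step 0: pivot 3 → sign +
step 1: pivot 23/3 → sign +
step 2: pivot -1/23 → sign −
step 3: row/col 3 already zero → sign 0
signature = (2, 1, 1)

Answer: (2, 1, 1)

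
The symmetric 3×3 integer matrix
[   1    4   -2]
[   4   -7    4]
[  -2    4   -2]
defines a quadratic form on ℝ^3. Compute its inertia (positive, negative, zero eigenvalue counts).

Answer: (2, 1, 0)

Derivation:
step 0: pivot 1 → sign +
step 1: pivot -23 → sign −
step 2: pivot 6/23 → sign +
signature = (2, 1, 0)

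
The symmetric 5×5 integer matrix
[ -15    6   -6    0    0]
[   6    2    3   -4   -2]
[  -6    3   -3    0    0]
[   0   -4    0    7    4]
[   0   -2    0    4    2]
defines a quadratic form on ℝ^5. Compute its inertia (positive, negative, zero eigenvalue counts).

step 0: pivot -15 → sign −
step 1: pivot 22/5 → sign +
step 2: pivot -15/22 → sign −
step 3: pivot 19/5 → sign +
step 4: pivot -6/19 → sign −
signature = (2, 3, 0)

Answer: (2, 3, 0)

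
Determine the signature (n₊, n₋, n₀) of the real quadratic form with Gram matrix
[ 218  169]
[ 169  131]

step 0: pivot 218 → sign +
step 1: pivot -3/218 → sign −
signature = (1, 1, 0)

Answer: (1, 1, 0)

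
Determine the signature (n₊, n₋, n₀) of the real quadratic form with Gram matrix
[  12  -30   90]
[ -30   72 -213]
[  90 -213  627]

step 0: pivot 12 → sign +
step 1: pivot -3 → sign −
step 2: row/col 2 already zero → sign 0
signature = (1, 1, 1)

Answer: (1, 1, 1)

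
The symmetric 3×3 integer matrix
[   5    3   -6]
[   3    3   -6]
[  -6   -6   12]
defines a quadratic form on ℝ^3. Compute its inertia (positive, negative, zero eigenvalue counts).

step 0: pivot 5 → sign +
step 1: pivot 6/5 → sign +
step 2: row/col 2 already zero → sign 0
signature = (2, 0, 1)

Answer: (2, 0, 1)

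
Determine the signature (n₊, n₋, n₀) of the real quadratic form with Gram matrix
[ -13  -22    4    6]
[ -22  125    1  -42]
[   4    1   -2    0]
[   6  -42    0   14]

step 0: pivot -13 → sign −
step 1: pivot 2109/13 → sign +
step 2: pivot -685/703 → sign −
step 3: pivot 2/685 → sign +
signature = (2, 2, 0)

Answer: (2, 2, 0)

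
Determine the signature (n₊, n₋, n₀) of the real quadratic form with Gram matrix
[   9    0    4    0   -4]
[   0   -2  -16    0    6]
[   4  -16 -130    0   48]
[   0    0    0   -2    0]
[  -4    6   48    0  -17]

Answer: (2, 3, 0)

Derivation:
step 0: pivot 9 → sign +
step 1: pivot -2 → sign −
step 2: pivot -34/9 → sign −
step 3: pivot -2 → sign −
step 4: pivot 1/17 → sign +
signature = (2, 3, 0)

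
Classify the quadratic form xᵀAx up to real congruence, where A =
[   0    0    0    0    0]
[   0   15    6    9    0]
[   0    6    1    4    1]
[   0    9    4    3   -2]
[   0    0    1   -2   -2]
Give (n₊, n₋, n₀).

Answer: (1, 2, 2)

Derivation:
step 0: pivot 15 → sign +
step 1: pivot -7/5 → sign −
step 2: pivot -16/7 → sign −
step 3: row/col 3 already zero → sign 0
step 4: row/col 4 already zero → sign 0
signature = (1, 2, 2)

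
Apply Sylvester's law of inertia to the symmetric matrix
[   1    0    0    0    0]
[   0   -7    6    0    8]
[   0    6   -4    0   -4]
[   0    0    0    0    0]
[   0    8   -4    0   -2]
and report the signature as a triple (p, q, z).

step 0: pivot 1 → sign +
step 1: pivot -7 → sign −
step 2: pivot 8/7 → sign +
step 3: row/col 3 already zero → sign 0
step 4: row/col 4 already zero → sign 0
signature = (2, 1, 2)

Answer: (2, 1, 2)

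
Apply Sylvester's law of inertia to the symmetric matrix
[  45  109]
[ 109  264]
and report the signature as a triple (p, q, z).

step 0: pivot 45 → sign +
step 1: pivot -1/45 → sign −
signature = (1, 1, 0)

Answer: (1, 1, 0)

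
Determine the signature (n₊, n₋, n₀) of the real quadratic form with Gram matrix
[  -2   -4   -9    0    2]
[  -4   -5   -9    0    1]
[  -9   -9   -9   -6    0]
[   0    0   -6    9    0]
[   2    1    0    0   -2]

step 0: pivot -2 → sign −
step 1: pivot 3 → sign +
step 2: pivot 9/2 → sign +
step 3: pivot 1 → sign +
step 4: pivot -3 → sign −
signature = (3, 2, 0)

Answer: (3, 2, 0)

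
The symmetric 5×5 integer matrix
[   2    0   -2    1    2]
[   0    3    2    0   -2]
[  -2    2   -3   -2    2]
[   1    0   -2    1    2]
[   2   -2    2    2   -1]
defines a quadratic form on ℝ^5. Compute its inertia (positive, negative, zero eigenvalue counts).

step 0: pivot 2 → sign +
step 1: pivot 3 → sign +
step 2: pivot -19/3 → sign −
step 3: pivot 25/38 → sign +
step 4: pivot 3/25 → sign +
signature = (4, 1, 0)

Answer: (4, 1, 0)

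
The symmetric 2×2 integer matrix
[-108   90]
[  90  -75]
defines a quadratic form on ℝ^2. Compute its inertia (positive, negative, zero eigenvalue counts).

step 0: pivot -108 → sign −
step 1: row/col 1 already zero → sign 0
signature = (0, 1, 1)

Answer: (0, 1, 1)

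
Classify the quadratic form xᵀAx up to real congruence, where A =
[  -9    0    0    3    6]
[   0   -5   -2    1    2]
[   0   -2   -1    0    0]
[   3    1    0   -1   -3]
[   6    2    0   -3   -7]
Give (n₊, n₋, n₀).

step 0: pivot -9 → sign −
step 1: pivot -5 → sign −
step 2: pivot -1/5 → sign −
step 3: pivot 1 → sign +
step 4: row/col 4 already zero → sign 0
signature = (1, 3, 1)

Answer: (1, 3, 1)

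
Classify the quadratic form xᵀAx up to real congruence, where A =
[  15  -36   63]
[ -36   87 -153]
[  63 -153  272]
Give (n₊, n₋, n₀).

step 0: pivot 15 → sign +
step 1: pivot 3/5 → sign +
step 2: pivot 2 → sign +
signature = (3, 0, 0)

Answer: (3, 0, 0)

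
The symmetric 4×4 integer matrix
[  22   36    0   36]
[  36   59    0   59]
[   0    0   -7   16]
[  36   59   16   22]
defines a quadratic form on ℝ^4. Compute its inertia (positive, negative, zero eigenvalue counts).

step 0: pivot 22 → sign +
step 1: pivot 1/11 → sign +
step 2: pivot -7 → sign −
step 3: pivot -3/7 → sign −
signature = (2, 2, 0)

Answer: (2, 2, 0)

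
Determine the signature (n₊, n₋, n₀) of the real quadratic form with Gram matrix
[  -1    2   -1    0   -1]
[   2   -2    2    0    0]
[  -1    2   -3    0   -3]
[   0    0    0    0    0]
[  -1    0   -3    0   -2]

step 0: pivot -1 → sign −
step 1: pivot 2 → sign +
step 2: pivot -2 → sign −
step 3: pivot -1 → sign −
step 4: row/col 4 already zero → sign 0
signature = (1, 3, 1)

Answer: (1, 3, 1)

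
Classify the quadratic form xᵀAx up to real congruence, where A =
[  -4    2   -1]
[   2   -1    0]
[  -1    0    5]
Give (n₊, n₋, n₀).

step 0: pivot -4 → sign −
step 1: pivot 21/4 → sign +
step 2: pivot -1/21 → sign −
signature = (1, 2, 0)

Answer: (1, 2, 0)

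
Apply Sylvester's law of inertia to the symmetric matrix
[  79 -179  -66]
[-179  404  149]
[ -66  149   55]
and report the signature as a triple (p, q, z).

Answer: (2, 1, 0)

Derivation:
step 0: pivot 79 → sign +
step 1: pivot -125/79 → sign −
step 2: pivot 6/125 → sign +
signature = (2, 1, 0)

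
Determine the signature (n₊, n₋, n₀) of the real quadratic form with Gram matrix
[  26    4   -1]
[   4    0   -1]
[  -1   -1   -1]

step 0: pivot 26 → sign +
step 1: pivot -8/13 → sign −
step 2: pivot 1/8 → sign +
signature = (2, 1, 0)

Answer: (2, 1, 0)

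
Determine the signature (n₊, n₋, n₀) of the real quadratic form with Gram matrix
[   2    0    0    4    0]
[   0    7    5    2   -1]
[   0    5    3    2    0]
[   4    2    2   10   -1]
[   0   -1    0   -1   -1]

step 0: pivot 2 → sign +
step 1: pivot 7 → sign +
step 2: pivot -4/7 → sign −
step 3: pivot 2 → sign +
step 4: pivot -1/4 → sign −
signature = (3, 2, 0)

Answer: (3, 2, 0)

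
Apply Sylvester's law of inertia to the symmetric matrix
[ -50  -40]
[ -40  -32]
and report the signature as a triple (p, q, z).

step 0: pivot -50 → sign −
step 1: row/col 1 already zero → sign 0
signature = (0, 1, 1)

Answer: (0, 1, 1)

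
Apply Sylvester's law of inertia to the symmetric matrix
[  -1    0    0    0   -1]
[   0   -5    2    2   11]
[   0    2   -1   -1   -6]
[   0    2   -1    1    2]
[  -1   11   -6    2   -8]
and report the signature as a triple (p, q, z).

Answer: (1, 4, 0)

Derivation:
step 0: pivot -1 → sign −
step 1: pivot -5 → sign −
step 2: pivot -1/5 → sign −
step 3: pivot 2 → sign +
step 4: pivot -2 → sign −
signature = (1, 4, 0)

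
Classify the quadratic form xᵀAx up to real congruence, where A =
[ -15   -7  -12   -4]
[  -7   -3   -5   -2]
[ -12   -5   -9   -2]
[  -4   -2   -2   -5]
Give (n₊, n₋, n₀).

Answer: (1, 3, 0)

Derivation:
step 0: pivot -15 → sign −
step 1: pivot 4/15 → sign +
step 2: pivot -3/4 → sign −
step 3: pivot -1 → sign −
signature = (1, 3, 0)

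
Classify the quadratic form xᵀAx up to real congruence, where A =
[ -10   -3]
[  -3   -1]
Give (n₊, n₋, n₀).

step 0: pivot -10 → sign −
step 1: pivot -1/10 → sign −
signature = (0, 2, 0)

Answer: (0, 2, 0)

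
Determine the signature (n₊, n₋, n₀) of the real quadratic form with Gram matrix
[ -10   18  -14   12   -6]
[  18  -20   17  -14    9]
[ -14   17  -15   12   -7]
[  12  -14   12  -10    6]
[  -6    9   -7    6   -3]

Answer: (2, 3, 0)

Derivation:
step 0: pivot -10 → sign −
step 1: pivot 62/5 → sign +
step 2: pivot -51/62 → sign −
step 3: pivot -10/51 → sign −
step 4: pivot 2/5 → sign +
signature = (2, 3, 0)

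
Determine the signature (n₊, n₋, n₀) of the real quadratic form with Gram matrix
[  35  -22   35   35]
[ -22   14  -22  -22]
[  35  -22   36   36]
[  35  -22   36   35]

Answer: (3, 1, 0)

Derivation:
step 0: pivot 35 → sign +
step 1: pivot 6/35 → sign +
step 2: pivot 1 → sign +
step 3: pivot -1 → sign −
signature = (3, 1, 0)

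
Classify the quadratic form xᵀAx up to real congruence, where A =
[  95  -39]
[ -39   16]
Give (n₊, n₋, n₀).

Answer: (1, 1, 0)

Derivation:
step 0: pivot 95 → sign +
step 1: pivot -1/95 → sign −
signature = (1, 1, 0)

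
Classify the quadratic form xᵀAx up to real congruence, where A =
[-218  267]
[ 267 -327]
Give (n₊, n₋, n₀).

Answer: (1, 1, 0)

Derivation:
step 0: pivot -218 → sign −
step 1: pivot 3/218 → sign +
signature = (1, 1, 0)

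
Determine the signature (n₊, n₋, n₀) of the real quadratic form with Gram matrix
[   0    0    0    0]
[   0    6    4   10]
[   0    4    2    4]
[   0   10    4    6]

Answer: (1, 1, 2)

Derivation:
step 0: pivot 6 → sign +
step 1: pivot -2/3 → sign −
step 2: row/col 2 already zero → sign 0
step 3: row/col 3 already zero → sign 0
signature = (1, 1, 2)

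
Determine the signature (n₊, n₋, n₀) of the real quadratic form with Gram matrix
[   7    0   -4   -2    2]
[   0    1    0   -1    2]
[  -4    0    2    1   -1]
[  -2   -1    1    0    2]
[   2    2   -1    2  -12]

step 0: pivot 7 → sign +
step 1: pivot 1 → sign +
step 2: pivot -2/7 → sign −
step 3: pivot -3/2 → sign −
step 4: pivot -3 → sign −
signature = (2, 3, 0)

Answer: (2, 3, 0)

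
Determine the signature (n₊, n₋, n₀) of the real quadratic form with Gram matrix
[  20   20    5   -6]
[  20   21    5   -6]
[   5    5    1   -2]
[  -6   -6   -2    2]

Answer: (3, 1, 0)

Derivation:
step 0: pivot 20 → sign +
step 1: pivot 1 → sign +
step 2: pivot -1/4 → sign −
step 3: pivot 6/5 → sign +
signature = (3, 1, 0)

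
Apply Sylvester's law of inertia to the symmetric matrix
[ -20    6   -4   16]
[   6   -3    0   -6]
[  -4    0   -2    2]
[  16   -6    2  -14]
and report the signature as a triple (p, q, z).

step 0: pivot -20 → sign −
step 1: pivot -6/5 → sign −
step 2: row/col 2 already zero → sign 0
step 3: row/col 3 already zero → sign 0
signature = (0, 2, 2)

Answer: (0, 2, 2)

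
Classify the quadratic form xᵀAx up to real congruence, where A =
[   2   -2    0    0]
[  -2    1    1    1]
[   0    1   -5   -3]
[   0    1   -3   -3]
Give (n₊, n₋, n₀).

Answer: (1, 3, 0)

Derivation:
step 0: pivot 2 → sign +
step 1: pivot -1 → sign −
step 2: pivot -4 → sign −
step 3: pivot -1 → sign −
signature = (1, 3, 0)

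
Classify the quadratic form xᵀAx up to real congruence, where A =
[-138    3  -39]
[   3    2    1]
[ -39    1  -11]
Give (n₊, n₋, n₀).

Answer: (2, 1, 0)

Derivation:
step 0: pivot -138 → sign −
step 1: pivot 95/46 → sign +
step 2: pivot 1/95 → sign +
signature = (2, 1, 0)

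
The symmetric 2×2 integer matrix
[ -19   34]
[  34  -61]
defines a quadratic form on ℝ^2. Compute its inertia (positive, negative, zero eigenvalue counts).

Answer: (0, 2, 0)

Derivation:
step 0: pivot -19 → sign −
step 1: pivot -3/19 → sign −
signature = (0, 2, 0)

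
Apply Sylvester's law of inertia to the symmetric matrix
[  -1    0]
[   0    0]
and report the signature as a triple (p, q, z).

Answer: (0, 1, 1)

Derivation:
step 0: pivot -1 → sign −
step 1: row/col 1 already zero → sign 0
signature = (0, 1, 1)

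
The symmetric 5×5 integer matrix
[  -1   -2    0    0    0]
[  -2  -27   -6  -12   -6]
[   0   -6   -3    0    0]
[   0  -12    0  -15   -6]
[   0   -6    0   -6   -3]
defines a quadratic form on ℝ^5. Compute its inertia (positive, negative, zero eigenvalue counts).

Answer: (1, 4, 0)

Derivation:
step 0: pivot -1 → sign −
step 1: pivot -23 → sign −
step 2: pivot -33/23 → sign −
step 3: pivot -21/11 → sign −
step 4: pivot 3/7 → sign +
signature = (1, 4, 0)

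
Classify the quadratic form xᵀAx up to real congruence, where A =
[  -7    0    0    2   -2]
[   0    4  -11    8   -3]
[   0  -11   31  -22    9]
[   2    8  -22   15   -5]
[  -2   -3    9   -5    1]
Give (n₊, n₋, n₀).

step 0: pivot -7 → sign −
step 1: pivot 4 → sign +
step 2: pivot 3/4 → sign +
step 3: pivot -3/7 → sign −
step 4: pivot -1 → sign −
signature = (2, 3, 0)

Answer: (2, 3, 0)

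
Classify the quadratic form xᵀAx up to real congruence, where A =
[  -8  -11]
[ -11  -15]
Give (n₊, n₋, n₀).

step 0: pivot -8 → sign −
step 1: pivot 1/8 → sign +
signature = (1, 1, 0)

Answer: (1, 1, 0)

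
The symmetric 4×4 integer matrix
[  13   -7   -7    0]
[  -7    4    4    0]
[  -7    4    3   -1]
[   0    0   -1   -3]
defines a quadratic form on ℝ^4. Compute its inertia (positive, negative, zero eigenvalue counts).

Answer: (2, 2, 0)

Derivation:
step 0: pivot 13 → sign +
step 1: pivot 3/13 → sign +
step 2: pivot -1 → sign −
step 3: pivot -2 → sign −
signature = (2, 2, 0)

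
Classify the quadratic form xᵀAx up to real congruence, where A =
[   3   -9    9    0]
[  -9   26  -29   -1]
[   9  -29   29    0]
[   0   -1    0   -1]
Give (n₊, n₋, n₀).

Answer: (2, 2, 0)

Derivation:
step 0: pivot 3 → sign +
step 1: pivot -1 → sign −
step 2: pivot 6 → sign +
step 3: pivot -2/3 → sign −
signature = (2, 2, 0)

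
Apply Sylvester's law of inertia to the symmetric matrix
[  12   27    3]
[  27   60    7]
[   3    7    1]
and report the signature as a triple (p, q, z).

step 0: pivot 12 → sign +
step 1: pivot -3/4 → sign −
step 2: pivot 1/3 → sign +
signature = (2, 1, 0)

Answer: (2, 1, 0)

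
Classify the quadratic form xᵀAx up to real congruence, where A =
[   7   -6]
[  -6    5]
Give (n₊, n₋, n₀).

step 0: pivot 7 → sign +
step 1: pivot -1/7 → sign −
signature = (1, 1, 0)

Answer: (1, 1, 0)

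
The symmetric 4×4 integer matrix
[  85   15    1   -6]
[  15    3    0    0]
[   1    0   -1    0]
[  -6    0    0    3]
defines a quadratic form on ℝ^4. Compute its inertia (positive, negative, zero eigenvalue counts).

Answer: (2, 2, 0)

Derivation:
step 0: pivot 85 → sign +
step 1: pivot 6/17 → sign +
step 2: pivot -11/10 → sign −
step 3: pivot -3/11 → sign −
signature = (2, 2, 0)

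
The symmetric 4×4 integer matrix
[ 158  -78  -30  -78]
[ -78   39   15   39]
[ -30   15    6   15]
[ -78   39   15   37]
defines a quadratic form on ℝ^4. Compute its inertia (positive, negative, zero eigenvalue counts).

step 0: pivot 158 → sign +
step 1: pivot 39/79 → sign +
step 2: pivot 3/13 → sign +
step 3: pivot -2 → sign −
signature = (3, 1, 0)

Answer: (3, 1, 0)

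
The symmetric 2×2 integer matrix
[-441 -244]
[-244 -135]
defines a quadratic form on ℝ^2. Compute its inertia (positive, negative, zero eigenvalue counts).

step 0: pivot -441 → sign −
step 1: pivot 1/441 → sign +
signature = (1, 1, 0)

Answer: (1, 1, 0)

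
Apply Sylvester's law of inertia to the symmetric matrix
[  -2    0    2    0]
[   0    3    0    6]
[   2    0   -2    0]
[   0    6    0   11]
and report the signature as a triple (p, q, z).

step 0: pivot -2 → sign −
step 1: pivot 3 → sign +
step 2: pivot -1 → sign −
step 3: row/col 3 already zero → sign 0
signature = (1, 2, 1)

Answer: (1, 2, 1)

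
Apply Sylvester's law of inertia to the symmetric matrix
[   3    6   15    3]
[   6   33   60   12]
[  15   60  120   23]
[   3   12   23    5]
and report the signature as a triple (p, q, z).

Answer: (4, 0, 0)

Derivation:
step 0: pivot 3 → sign +
step 1: pivot 21 → sign +
step 2: pivot 15/7 → sign +
step 3: pivot 2/15 → sign +
signature = (4, 0, 0)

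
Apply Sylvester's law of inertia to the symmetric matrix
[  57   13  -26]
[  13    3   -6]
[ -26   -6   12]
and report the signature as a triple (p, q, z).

step 0: pivot 57 → sign +
step 1: pivot 2/57 → sign +
step 2: row/col 2 already zero → sign 0
signature = (2, 0, 1)

Answer: (2, 0, 1)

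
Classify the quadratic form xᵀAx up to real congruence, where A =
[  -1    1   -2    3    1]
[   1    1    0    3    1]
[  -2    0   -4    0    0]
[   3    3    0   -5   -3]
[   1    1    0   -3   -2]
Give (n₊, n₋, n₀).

step 0: pivot -1 → sign −
step 1: pivot 2 → sign +
step 2: pivot -2 → sign −
step 3: pivot -14 → sign −
step 4: pivot -3/7 → sign −
signature = (1, 4, 0)

Answer: (1, 4, 0)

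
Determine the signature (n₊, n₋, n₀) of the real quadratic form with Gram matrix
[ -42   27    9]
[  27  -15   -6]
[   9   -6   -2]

step 0: pivot -42 → sign −
step 1: pivot 33/14 → sign +
step 2: pivot -1/11 → sign −
signature = (1, 2, 0)

Answer: (1, 2, 0)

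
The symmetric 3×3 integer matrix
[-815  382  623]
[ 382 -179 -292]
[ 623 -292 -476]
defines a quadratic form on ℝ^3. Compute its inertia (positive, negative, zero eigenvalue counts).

Answer: (2, 1, 0)

Derivation:
step 0: pivot -815 → sign −
step 1: pivot 39/815 → sign +
step 2: pivot 3/13 → sign +
signature = (2, 1, 0)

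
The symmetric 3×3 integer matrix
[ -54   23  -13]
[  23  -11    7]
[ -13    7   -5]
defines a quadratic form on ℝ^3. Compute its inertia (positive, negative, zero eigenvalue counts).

Answer: (0, 3, 0)

Derivation:
step 0: pivot -54 → sign −
step 1: pivot -65/54 → sign −
step 2: pivot -6/65 → sign −
signature = (0, 3, 0)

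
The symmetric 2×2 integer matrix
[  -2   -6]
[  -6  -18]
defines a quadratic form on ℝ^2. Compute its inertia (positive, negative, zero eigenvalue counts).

Answer: (0, 1, 1)

Derivation:
step 0: pivot -2 → sign −
step 1: row/col 1 already zero → sign 0
signature = (0, 1, 1)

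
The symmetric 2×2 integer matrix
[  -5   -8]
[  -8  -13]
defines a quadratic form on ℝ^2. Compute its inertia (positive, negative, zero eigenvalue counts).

Answer: (0, 2, 0)

Derivation:
step 0: pivot -5 → sign −
step 1: pivot -1/5 → sign −
signature = (0, 2, 0)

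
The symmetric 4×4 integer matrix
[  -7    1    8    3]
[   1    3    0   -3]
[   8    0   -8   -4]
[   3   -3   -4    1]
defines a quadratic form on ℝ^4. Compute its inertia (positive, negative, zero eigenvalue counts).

Answer: (2, 1, 1)

Derivation:
step 0: pivot -7 → sign −
step 1: pivot 22/7 → sign +
step 2: pivot 8/11 → sign +
step 3: row/col 3 already zero → sign 0
signature = (2, 1, 1)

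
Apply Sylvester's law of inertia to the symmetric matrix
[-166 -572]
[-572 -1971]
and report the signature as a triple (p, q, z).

step 0: pivot -166 → sign −
step 1: pivot -1/83 → sign −
signature = (0, 2, 0)

Answer: (0, 2, 0)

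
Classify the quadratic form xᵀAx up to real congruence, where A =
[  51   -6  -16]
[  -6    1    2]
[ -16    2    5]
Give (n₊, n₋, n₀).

Answer: (2, 1, 0)

Derivation:
step 0: pivot 51 → sign +
step 1: pivot 5/17 → sign +
step 2: pivot -1/15 → sign −
signature = (2, 1, 0)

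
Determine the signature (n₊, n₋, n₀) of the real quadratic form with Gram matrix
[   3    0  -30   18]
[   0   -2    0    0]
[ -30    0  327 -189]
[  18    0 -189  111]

Answer: (2, 1, 1)

Derivation:
step 0: pivot 3 → sign +
step 1: pivot -2 → sign −
step 2: pivot 27 → sign +
step 3: row/col 3 already zero → sign 0
signature = (2, 1, 1)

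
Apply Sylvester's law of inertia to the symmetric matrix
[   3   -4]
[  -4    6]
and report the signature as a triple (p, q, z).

Answer: (2, 0, 0)

Derivation:
step 0: pivot 3 → sign +
step 1: pivot 2/3 → sign +
signature = (2, 0, 0)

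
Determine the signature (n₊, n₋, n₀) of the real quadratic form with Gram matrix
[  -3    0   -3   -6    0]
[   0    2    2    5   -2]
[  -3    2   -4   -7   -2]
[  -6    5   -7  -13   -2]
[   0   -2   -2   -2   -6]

Answer: (1, 4, 0)

Derivation:
step 0: pivot -3 → sign −
step 1: pivot 2 → sign +
step 2: pivot -3 → sign −
step 3: pivot -3/2 → sign −
step 4: pivot -2 → sign −
signature = (1, 4, 0)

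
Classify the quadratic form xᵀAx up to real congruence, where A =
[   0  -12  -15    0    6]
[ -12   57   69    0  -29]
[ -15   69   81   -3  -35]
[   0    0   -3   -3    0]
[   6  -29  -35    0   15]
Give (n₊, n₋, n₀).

step 0: pivot 57 → sign +
step 1: pivot -48/19 → sign −
step 2: pivot -39/16 → sign −
step 3: pivot 9/13 → sign +
step 4: pivot 2/9 → sign +
signature = (3, 2, 0)

Answer: (3, 2, 0)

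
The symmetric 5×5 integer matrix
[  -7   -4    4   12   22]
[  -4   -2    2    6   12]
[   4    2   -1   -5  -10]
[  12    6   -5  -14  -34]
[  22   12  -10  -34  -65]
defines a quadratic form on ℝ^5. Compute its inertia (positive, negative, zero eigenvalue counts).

Answer: (3, 2, 0)

Derivation:
step 0: pivot -7 → sign −
step 1: pivot 2/7 → sign +
step 2: pivot 1 → sign +
step 3: pivot 3 → sign +
step 4: pivot -1 → sign −
signature = (3, 2, 0)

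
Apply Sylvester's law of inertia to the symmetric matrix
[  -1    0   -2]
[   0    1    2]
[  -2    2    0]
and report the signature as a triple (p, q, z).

Answer: (1, 1, 1)

Derivation:
step 0: pivot -1 → sign −
step 1: pivot 1 → sign +
step 2: row/col 2 already zero → sign 0
signature = (1, 1, 1)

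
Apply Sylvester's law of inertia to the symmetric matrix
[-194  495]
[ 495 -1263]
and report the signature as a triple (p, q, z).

step 0: pivot -194 → sign −
step 1: pivot 3/194 → sign +
signature = (1, 1, 0)

Answer: (1, 1, 0)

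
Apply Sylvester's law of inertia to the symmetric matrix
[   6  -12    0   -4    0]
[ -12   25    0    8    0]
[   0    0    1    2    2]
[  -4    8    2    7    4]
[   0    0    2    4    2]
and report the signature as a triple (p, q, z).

Answer: (4, 1, 0)

Derivation:
step 0: pivot 6 → sign +
step 1: pivot 1 → sign +
step 2: pivot 1 → sign +
step 3: pivot 1/3 → sign +
step 4: pivot -2 → sign −
signature = (4, 1, 0)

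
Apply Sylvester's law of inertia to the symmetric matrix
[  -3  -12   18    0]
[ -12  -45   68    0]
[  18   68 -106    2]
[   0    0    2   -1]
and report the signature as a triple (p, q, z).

Answer: (2, 2, 0)

Derivation:
step 0: pivot -3 → sign −
step 1: pivot 3 → sign +
step 2: pivot -10/3 → sign −
step 3: pivot 1/5 → sign +
signature = (2, 2, 0)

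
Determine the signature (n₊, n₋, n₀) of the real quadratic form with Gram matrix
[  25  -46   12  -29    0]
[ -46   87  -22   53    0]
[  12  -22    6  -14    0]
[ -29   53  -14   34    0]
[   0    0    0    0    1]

step 0: pivot 25 → sign +
step 1: pivot 59/25 → sign +
step 2: pivot 14/59 → sign +
step 3: pivot 2/7 → sign +
step 4: pivot 1 → sign +
signature = (5, 0, 0)

Answer: (5, 0, 0)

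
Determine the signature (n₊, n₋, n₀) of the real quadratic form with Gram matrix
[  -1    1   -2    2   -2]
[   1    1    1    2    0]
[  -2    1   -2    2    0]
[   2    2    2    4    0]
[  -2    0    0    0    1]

Answer: (2, 2, 1)

Derivation:
step 0: pivot -1 → sign −
step 1: pivot 2 → sign +
step 2: pivot 3/2 → sign +
step 3: pivot -3 → sign −
step 4: row/col 4 already zero → sign 0
signature = (2, 2, 1)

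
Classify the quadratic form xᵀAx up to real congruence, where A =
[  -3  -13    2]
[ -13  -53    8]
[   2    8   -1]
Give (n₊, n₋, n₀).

Answer: (2, 1, 0)

Derivation:
step 0: pivot -3 → sign −
step 1: pivot 10/3 → sign +
step 2: pivot 1/5 → sign +
signature = (2, 1, 0)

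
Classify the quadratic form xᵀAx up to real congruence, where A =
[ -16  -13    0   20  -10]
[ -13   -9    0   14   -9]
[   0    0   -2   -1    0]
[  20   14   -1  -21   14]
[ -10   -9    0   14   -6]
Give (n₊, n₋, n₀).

step 0: pivot -16 → sign −
step 1: pivot 25/16 → sign +
step 2: pivot -2 → sign −
step 3: pivot 63/50 → sign +
step 4: pivot -2/7 → sign −
signature = (2, 3, 0)

Answer: (2, 3, 0)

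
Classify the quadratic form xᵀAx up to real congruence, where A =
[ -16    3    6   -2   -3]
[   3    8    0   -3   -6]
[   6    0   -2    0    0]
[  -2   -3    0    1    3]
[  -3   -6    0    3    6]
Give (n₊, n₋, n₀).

Answer: (3, 2, 0)

Derivation:
step 0: pivot -16 → sign −
step 1: pivot 137/16 → sign +
step 2: pivot 14/137 → sign +
step 3: pivot -1 → sign −
step 4: pivot 6/7 → sign +
signature = (3, 2, 0)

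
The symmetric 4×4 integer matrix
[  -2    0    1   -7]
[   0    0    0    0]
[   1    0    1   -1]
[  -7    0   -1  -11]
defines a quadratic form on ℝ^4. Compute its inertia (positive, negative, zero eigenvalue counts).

step 0: pivot -2 → sign −
step 1: pivot 3/2 → sign +
step 2: row/col 2 already zero → sign 0
step 3: row/col 3 already zero → sign 0
signature = (1, 1, 2)

Answer: (1, 1, 2)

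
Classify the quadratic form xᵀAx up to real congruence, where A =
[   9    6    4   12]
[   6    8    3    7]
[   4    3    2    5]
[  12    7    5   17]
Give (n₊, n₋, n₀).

step 0: pivot 9 → sign +
step 1: pivot 4 → sign +
step 2: pivot 7/36 → sign +
step 3: pivot 3/7 → sign +
signature = (4, 0, 0)

Answer: (4, 0, 0)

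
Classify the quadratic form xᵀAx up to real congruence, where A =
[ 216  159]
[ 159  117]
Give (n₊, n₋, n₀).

step 0: pivot 216 → sign +
step 1: pivot -1/24 → sign −
signature = (1, 1, 0)

Answer: (1, 1, 0)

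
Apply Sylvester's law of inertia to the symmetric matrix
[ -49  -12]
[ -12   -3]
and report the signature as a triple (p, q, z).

Answer: (0, 2, 0)

Derivation:
step 0: pivot -49 → sign −
step 1: pivot -3/49 → sign −
signature = (0, 2, 0)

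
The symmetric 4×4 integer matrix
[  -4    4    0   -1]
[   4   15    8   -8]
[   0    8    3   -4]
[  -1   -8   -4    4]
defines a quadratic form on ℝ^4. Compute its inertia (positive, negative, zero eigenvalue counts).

Answer: (2, 2, 0)

Derivation:
step 0: pivot -4 → sign −
step 1: pivot 19 → sign +
step 2: pivot -7/19 → sign −
step 3: pivot 3/28 → sign +
signature = (2, 2, 0)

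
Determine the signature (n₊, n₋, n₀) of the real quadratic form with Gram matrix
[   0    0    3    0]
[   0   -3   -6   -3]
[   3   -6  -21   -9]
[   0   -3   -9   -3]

Answer: (1, 2, 1)

Derivation:
step 0: pivot -3 → sign −
step 1: pivot -9 → sign −
step 2: pivot 1 → sign +
step 3: row/col 3 already zero → sign 0
signature = (1, 2, 1)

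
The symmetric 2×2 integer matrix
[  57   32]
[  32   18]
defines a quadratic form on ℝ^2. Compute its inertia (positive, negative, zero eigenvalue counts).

Answer: (2, 0, 0)

Derivation:
step 0: pivot 57 → sign +
step 1: pivot 2/57 → sign +
signature = (2, 0, 0)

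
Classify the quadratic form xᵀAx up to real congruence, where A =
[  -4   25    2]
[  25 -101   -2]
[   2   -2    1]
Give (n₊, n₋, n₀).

Answer: (2, 1, 0)

Derivation:
step 0: pivot -4 → sign −
step 1: pivot 221/4 → sign +
step 2: pivot 1/221 → sign +
signature = (2, 1, 0)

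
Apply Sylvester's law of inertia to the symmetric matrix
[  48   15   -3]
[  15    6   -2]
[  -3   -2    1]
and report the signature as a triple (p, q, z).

step 0: pivot 48 → sign +
step 1: pivot 21/16 → sign +
step 2: pivot -1/21 → sign −
signature = (2, 1, 0)

Answer: (2, 1, 0)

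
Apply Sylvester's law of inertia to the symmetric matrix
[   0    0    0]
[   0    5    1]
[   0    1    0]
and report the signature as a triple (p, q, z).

Answer: (1, 1, 1)

Derivation:
step 0: pivot 5 → sign +
step 1: pivot -1/5 → sign −
step 2: row/col 2 already zero → sign 0
signature = (1, 1, 1)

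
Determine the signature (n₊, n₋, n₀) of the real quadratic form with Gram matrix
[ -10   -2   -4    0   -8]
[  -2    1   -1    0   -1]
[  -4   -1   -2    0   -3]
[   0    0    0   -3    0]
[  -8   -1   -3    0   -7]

Answer: (1, 4, 0)

Derivation:
step 0: pivot -10 → sign −
step 1: pivot 7/5 → sign +
step 2: pivot -3/7 → sign −
step 3: pivot -3 → sign −
step 4: pivot -2/3 → sign −
signature = (1, 4, 0)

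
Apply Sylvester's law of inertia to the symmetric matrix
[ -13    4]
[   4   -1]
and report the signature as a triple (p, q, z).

step 0: pivot -13 → sign −
step 1: pivot 3/13 → sign +
signature = (1, 1, 0)

Answer: (1, 1, 0)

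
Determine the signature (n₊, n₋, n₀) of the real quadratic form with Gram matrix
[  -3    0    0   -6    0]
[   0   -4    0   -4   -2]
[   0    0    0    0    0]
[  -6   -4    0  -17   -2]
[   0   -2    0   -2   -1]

step 0: pivot -3 → sign −
step 1: pivot -4 → sign −
step 2: pivot -1 → sign −
step 3: row/col 3 already zero → sign 0
step 4: row/col 4 already zero → sign 0
signature = (0, 3, 2)

Answer: (0, 3, 2)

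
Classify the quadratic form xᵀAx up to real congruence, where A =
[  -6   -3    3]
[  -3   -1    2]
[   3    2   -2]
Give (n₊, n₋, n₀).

step 0: pivot -6 → sign −
step 1: pivot 1/2 → sign +
step 2: pivot -1 → sign −
signature = (1, 2, 0)

Answer: (1, 2, 0)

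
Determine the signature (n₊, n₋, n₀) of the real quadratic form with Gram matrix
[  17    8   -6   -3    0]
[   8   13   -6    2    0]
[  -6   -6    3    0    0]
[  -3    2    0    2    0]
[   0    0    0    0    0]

step 0: pivot 17 → sign +
step 1: pivot 157/17 → sign +
step 2: pivot -33/157 → sign −
step 3: pivot 3/11 → sign +
step 4: row/col 4 already zero → sign 0
signature = (3, 1, 1)

Answer: (3, 1, 1)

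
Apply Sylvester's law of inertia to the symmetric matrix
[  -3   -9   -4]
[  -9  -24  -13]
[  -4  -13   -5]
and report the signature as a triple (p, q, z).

Answer: (1, 1, 1)

Derivation:
step 0: pivot -3 → sign −
step 1: pivot 3 → sign +
step 2: row/col 2 already zero → sign 0
signature = (1, 1, 1)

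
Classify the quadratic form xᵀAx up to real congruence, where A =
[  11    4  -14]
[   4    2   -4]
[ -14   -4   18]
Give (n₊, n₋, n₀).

Answer: (2, 1, 0)

Derivation:
step 0: pivot 11 → sign +
step 1: pivot 6/11 → sign +
step 2: pivot -2 → sign −
signature = (2, 1, 0)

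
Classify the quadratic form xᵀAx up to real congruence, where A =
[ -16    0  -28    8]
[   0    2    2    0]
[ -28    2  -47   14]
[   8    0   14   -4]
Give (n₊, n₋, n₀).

Answer: (1, 1, 2)

Derivation:
step 0: pivot -16 → sign −
step 1: pivot 2 → sign +
step 2: row/col 2 already zero → sign 0
step 3: row/col 3 already zero → sign 0
signature = (1, 1, 2)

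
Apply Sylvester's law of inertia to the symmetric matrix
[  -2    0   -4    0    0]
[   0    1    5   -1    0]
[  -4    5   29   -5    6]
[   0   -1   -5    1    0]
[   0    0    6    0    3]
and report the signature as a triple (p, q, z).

Answer: (2, 1, 2)

Derivation:
step 0: pivot -2 → sign −
step 1: pivot 1 → sign +
step 2: pivot 12 → sign +
step 3: row/col 3 already zero → sign 0
step 4: row/col 4 already zero → sign 0
signature = (2, 1, 2)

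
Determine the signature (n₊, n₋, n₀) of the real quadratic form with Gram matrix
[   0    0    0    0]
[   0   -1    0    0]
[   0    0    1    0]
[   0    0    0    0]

step 0: pivot -1 → sign −
step 1: pivot 1 → sign +
step 2: row/col 2 already zero → sign 0
step 3: row/col 3 already zero → sign 0
signature = (1, 1, 2)

Answer: (1, 1, 2)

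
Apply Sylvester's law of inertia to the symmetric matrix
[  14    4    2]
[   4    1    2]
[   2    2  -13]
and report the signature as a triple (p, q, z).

step 0: pivot 14 → sign +
step 1: pivot -1/7 → sign −
step 2: pivot 1 → sign +
signature = (2, 1, 0)

Answer: (2, 1, 0)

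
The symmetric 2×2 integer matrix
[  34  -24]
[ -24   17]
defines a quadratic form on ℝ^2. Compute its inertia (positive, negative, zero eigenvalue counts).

step 0: pivot 34 → sign +
step 1: pivot 1/17 → sign +
signature = (2, 0, 0)

Answer: (2, 0, 0)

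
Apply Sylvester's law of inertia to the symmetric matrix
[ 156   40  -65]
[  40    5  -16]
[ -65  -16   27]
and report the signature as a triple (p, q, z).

Answer: (2, 1, 0)

Derivation:
step 0: pivot 156 → sign +
step 1: pivot -205/39 → sign −
step 2: pivot 1/820 → sign +
signature = (2, 1, 0)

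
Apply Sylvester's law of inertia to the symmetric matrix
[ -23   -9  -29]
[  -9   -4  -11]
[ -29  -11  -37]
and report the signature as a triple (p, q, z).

step 0: pivot -23 → sign −
step 1: pivot -11/23 → sign −
step 2: pivot -2/11 → sign −
signature = (0, 3, 0)

Answer: (0, 3, 0)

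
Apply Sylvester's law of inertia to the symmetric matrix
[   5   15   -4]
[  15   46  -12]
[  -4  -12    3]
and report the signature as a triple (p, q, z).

step 0: pivot 5 → sign +
step 1: pivot 1 → sign +
step 2: pivot -1/5 → sign −
signature = (2, 1, 0)

Answer: (2, 1, 0)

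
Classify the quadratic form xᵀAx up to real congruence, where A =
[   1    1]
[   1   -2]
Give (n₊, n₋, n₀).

step 0: pivot 1 → sign +
step 1: pivot -3 → sign −
signature = (1, 1, 0)

Answer: (1, 1, 0)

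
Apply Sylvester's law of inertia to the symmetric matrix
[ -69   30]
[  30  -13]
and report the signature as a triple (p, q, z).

Answer: (1, 1, 0)

Derivation:
step 0: pivot -69 → sign −
step 1: pivot 1/23 → sign +
signature = (1, 1, 0)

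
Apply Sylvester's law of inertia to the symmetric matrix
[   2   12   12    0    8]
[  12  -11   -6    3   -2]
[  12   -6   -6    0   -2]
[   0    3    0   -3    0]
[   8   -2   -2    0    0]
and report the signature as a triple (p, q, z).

Answer: (2, 3, 0)

Derivation:
step 0: pivot 2 → sign +
step 1: pivot -83 → sign −
step 2: pivot -390/83 → sign −
step 3: pivot -6/5 → sign −
step 4: pivot 2/39 → sign +
signature = (2, 3, 0)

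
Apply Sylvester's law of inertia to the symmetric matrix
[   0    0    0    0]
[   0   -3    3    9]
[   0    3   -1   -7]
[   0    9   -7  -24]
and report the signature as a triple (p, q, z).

Answer: (2, 1, 1)

Derivation:
step 0: pivot -3 → sign −
step 1: pivot 2 → sign +
step 2: pivot 1 → sign +
step 3: row/col 3 already zero → sign 0
signature = (2, 1, 1)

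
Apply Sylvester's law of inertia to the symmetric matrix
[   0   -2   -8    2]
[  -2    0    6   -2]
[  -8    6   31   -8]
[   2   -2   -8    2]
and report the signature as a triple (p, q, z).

Answer: (2, 2, 0)

Derivation:
step 0: pivot -4 → sign −
step 1: pivot 1 → sign +
step 2: pivot -17 → sign −
step 3: pivot 2/17 → sign +
signature = (2, 2, 0)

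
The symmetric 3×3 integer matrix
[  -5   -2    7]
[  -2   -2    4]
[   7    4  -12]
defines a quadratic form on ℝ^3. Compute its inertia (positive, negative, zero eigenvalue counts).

Answer: (0, 3, 0)

Derivation:
step 0: pivot -5 → sign −
step 1: pivot -6/5 → sign −
step 2: pivot -1 → sign −
signature = (0, 3, 0)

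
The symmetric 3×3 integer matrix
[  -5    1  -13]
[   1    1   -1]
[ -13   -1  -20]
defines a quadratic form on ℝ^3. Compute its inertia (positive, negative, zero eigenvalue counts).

Answer: (2, 1, 0)

Derivation:
step 0: pivot -5 → sign −
step 1: pivot 6/5 → sign +
step 2: pivot 3 → sign +
signature = (2, 1, 0)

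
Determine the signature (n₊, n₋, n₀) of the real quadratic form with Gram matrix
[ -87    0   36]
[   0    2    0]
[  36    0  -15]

step 0: pivot -87 → sign −
step 1: pivot 2 → sign +
step 2: pivot -3/29 → sign −
signature = (1, 2, 0)

Answer: (1, 2, 0)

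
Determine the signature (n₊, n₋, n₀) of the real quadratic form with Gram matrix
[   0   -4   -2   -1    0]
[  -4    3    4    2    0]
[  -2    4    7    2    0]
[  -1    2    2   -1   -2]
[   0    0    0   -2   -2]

step 0: pivot 3 → sign +
step 1: pivot -16/3 → sign −
step 2: pivot 15/4 → sign +
step 3: pivot -37/20 → sign −
step 4: pivot 6/37 → sign +
signature = (3, 2, 0)

Answer: (3, 2, 0)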